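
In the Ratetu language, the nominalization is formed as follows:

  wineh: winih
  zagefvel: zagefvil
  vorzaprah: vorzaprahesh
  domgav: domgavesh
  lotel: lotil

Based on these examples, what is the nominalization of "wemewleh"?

wemewlih

wineh and vorzaprah both end in -h yet inflect differently (winih, vorzaprahesh), so the final letter is not what conditions the rule; the last vowel is.
"wemewleh" has last vowel 'e'. The stems whose last vowel is 'e' (wineh → winih, zagefvel → zagefvil, lotel → lotil) change the last vowel to 'i'.
The other pattern: stems whose last vowel is 'a' add -esh.
So wemewleh → wemewlih.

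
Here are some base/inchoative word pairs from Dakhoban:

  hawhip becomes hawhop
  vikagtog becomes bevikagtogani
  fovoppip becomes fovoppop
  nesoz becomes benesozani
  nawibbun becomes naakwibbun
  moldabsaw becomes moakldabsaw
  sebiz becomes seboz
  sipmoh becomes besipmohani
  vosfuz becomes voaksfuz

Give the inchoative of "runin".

runon

sebiz and nesoz both end in -z yet inflect differently (seboz, benesozani), so the final letter is not what conditions the rule; the last vowel is.
"runin" has last vowel 'i'. The stems whose last vowel is 'i' (sebiz → seboz, fovoppip → fovoppop, hawhip → hawhop) change the last vowel to 'o'.
The other patterns: stems whose last vowel is 'o' add be- … -ani around the stem; stems whose last vowel is 'a' or 'u' insert -ak- after the first vowel.
So runin → runon.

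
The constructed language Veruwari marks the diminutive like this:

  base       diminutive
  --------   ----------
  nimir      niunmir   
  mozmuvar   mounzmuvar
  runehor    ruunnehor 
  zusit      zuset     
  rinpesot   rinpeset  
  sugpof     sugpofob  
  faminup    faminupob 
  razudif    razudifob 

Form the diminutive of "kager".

nimir and zusit both have last vowel 'i' yet inflect differently (niunmir, zuset), so the last vowel is not what conditions the rule; the final letter is.
"kager" ends in -r. The stems ending in -r (nimir → niunmir, mozmuvar → mounzmuvar, runehor → ruunnehor) insert -un- after the first vowel.
The other patterns: stems ending in -t change the last vowel to 'e'; stems ending in -f or -p add -ob.
So kager → kaunger.

kaunger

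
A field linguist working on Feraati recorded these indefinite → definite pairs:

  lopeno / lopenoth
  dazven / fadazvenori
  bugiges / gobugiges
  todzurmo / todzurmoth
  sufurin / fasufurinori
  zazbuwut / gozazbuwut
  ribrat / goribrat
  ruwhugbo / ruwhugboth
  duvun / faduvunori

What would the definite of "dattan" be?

fadattanori

dazven and bugiges both have last vowel 'e' yet inflect differently (fadazvenori, gobugiges), so the last vowel is not what conditions the rule; the final letter is.
"dattan" ends in -n. The stems ending in -n (sufurin → fasufurinori, dazven → fadazvenori, duvun → faduvunori) add fa- … -ori around the stem.
So dattan → fadattanori.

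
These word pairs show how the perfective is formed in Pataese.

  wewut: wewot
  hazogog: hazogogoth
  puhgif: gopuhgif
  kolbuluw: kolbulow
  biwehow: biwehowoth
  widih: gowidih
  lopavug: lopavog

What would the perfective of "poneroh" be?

ponerohoth

lopavug and hazogog both end in -g yet inflect differently (lopavog, hazogogoth), so the final letter is not what conditions the rule; the last vowel is.
"poneroh" has last vowel 'o'. The stems whose last vowel is 'o' (hazogog → hazogogoth, biwehow → biwehowoth) add -oth.
So poneroh → ponerohoth.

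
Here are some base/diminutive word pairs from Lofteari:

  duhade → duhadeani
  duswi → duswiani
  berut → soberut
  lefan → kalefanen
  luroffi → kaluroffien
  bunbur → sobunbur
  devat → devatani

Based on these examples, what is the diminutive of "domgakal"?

luroffi and duswi both end in -i yet inflect differently (kaluroffien, duswiani), so the final letter is not what conditions the rule; the first letter is.
"domgakal" begins with d-. The stems beginning with d- (duhade → duhadeani, devat → devatani, duswi → duswiani) add -ani.
So domgakal → domgakalani.

domgakalani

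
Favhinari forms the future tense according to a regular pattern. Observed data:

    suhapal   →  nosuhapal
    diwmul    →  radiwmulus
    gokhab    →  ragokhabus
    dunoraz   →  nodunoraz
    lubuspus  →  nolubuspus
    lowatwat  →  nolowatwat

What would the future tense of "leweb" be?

ralewebus

diwmul and suhapal both end in -l yet inflect differently (radiwmulus, nosuhapal), so the final letter is not what conditions the rule; the number of vowels is.
"leweb" has 2 vowels. The stems with 2 vowels (diwmul → radiwmulus, gokhab → ragokhabus) add ra- … -us around the stem.
The other pattern: stems with 3 vowels add the prefix no-.
So leweb → ralewebus.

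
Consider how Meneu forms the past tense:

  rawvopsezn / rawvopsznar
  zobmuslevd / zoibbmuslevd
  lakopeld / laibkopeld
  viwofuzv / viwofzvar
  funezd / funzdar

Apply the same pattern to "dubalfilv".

"dubalfilv" has second-to-last letter 'l'. The one such stem in the data (lakopeld → laibkopeld) inserts -ib- after the first vowel (as does zobmuslevd), so the same rule applies.
The other pattern: stems whose second-to-last letter is 'z' delete the last vowel and add -ar.
So dubalfilv → duibbalfilv.

duibbalfilv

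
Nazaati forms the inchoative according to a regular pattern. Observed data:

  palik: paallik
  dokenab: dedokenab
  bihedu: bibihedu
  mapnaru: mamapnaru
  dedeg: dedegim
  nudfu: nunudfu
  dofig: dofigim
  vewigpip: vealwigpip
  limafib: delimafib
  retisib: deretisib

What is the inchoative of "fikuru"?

fifikuru

dofig and retisib both have last vowel 'i' yet inflect differently (dofigim, deretisib), so the last vowel is not what conditions the rule; the final letter is.
"fikuru" ends in -u. The stems ending in -u (nudfu → nunudfu, bihedu → bibihedu, mapnaru → mamapnaru) repeat the first consonant+vowel as a prefix.
The other patterns: stems ending in -g add -im; stems ending in -b add the prefix de-; stems ending in -k or -p insert -al- after the first vowel.
So fikuru → fifikuru.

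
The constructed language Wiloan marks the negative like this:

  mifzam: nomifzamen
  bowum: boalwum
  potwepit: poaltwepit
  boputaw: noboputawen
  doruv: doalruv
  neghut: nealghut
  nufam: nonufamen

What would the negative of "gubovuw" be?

"gubovuw" has last vowel 'u'. The stems whose last vowel is 'u' (bowum → boalwum, doruv → doalruv, neghut → nealghut) insert -al- after the first vowel.
So gubovuw → gualbovuw.

gualbovuw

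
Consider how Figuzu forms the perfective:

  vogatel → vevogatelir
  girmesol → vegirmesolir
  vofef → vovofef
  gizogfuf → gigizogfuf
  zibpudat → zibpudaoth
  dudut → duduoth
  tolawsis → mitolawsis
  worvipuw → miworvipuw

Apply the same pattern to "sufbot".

"sufbot" ends in -t. The stems ending in -t (zibpudat → zibpudaoth, dudut → duduoth) drop the final letter and add -oth.
So sufbot → sufbooth.

sufbooth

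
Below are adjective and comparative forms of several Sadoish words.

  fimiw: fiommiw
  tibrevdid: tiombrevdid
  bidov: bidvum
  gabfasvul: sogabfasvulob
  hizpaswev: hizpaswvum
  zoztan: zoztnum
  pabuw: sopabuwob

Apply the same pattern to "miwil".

miomwil

fimiw and pabuw both end in -w yet inflect differently (fiommiw, sopabuwob), so the final letter is not what conditions the rule; the last vowel is.
"miwil" has last vowel 'i'. The stems whose last vowel is 'i' (tibrevdid → tiombrevdid, fimiw → fiommiw) insert -om- after the first vowel.
So miwil → miomwil.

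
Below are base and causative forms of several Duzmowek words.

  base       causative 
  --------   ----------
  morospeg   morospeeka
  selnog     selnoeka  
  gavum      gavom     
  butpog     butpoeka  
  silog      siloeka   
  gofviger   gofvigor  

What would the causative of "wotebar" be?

morospeg and gofviger both have last vowel 'e' yet inflect differently (morospeeka, gofvigor), so the last vowel is not what conditions the rule; the final letter is.
"wotebar" ends in -r. The one such stem in the data (gofviger → gofvigor) changes the last vowel to 'o' (as does gavum), so the same rule applies.
The other pattern: stems ending in -g drop the final letter and add -eka.
So wotebar → wotebor.

wotebor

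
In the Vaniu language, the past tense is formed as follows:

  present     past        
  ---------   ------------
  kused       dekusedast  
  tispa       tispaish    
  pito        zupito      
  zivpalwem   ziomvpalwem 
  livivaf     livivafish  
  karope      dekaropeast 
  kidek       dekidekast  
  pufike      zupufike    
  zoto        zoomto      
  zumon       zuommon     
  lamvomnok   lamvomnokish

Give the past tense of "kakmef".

pito and zoto both end in -o yet inflect differently (zupito, zoomto), so the final letter is not what conditions the rule; the first letter is.
"kakmef" begins with k-. The stems beginning with k- (kused → dekusedast, karope → dekaropeast, kidek → dekidekast) add de- … -ast around the stem.
The other patterns: stems beginning with p- add the prefix zu-; stems beginning with z- insert -om- after the first vowel; stems beginning with l- or t- add -ish.
So kakmef → dekakmefast.

dekakmefast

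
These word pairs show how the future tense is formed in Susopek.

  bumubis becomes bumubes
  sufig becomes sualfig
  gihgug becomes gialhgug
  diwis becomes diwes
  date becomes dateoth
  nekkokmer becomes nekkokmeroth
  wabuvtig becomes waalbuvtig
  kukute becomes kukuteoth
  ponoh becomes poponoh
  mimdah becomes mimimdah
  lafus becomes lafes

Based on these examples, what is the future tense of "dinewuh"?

bumubis and wabuvtig both have last vowel 'i' yet inflect differently (bumubes, waalbuvtig), so the last vowel is not what conditions the rule; the final letter is.
"dinewuh" ends in -h. The stems ending in -h (ponoh → poponoh, mimdah → mimimdah) repeat the first consonant+vowel as a prefix.
The other patterns: stems ending in -s change the last vowel to 'e'; stems ending in -g insert -al- after the first vowel; stems ending in -e or -r add -oth.
So dinewuh → didinewuh.

didinewuh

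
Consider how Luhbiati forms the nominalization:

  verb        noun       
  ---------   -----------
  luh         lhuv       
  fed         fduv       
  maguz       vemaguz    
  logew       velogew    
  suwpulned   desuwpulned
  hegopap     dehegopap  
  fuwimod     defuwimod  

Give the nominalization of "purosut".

fed and suwpulned both end in -d yet inflect differently (fduv, desuwpulned), so the final letter is not what conditions the rule; the number of vowels is.
"purosut" has 3 vowels. The stems with 3 vowels (suwpulned → desuwpulned, hegopap → dehegopap, fuwimod → defuwimod) add the prefix de-.
The other patterns: stems with 1 vowel delete the last vowel and add -uv; stems with 2 vowels add the prefix ve-.
So purosut → depurosut.

depurosut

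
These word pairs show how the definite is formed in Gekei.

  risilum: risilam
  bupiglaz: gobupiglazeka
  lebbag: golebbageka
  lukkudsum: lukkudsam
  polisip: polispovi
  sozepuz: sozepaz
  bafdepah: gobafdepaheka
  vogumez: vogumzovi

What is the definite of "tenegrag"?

"tenegrag" has last vowel 'a'. The stems whose last vowel is 'a' (lebbag → golebbageka, bupiglaz → gobupiglazeka, bafdepah → gobafdepaheka) add go- … -eka around the stem.
So tenegrag → gotenegrageka.

gotenegrageka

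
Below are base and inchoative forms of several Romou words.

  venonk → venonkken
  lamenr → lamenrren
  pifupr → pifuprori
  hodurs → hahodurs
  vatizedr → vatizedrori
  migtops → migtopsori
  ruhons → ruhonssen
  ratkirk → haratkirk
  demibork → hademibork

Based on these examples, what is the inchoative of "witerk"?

hodurs and ruhons both end in -s yet inflect differently (hahodurs, ruhonssen), so the final letter is not what conditions the rule; the second-to-last letter is.
"witerk" has second-to-last letter 'r'. The stems whose second-to-last letter is 'r' (demibork → hademibork, hodurs → hahodurs, ratkirk → haratkirk) add the prefix ha-.
The other patterns: stems whose second-to-last letter is 'n' double the final consonant and add -en; stems whose second-to-last letter is 'd' or 'p' add -ori.
So witerk → hawiterk.

hawiterk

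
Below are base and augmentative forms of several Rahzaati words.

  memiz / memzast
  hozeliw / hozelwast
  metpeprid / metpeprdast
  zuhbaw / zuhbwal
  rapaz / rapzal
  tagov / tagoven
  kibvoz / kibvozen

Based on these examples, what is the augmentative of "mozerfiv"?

mozerfvast

"mozerfiv" has last vowel 'i'. The stems whose last vowel is 'i' (memiz → memzast, hozeliw → hozelwast, metpeprid → metpeprdast) delete the last vowel and add -ast.
So mozerfiv → mozerfvast.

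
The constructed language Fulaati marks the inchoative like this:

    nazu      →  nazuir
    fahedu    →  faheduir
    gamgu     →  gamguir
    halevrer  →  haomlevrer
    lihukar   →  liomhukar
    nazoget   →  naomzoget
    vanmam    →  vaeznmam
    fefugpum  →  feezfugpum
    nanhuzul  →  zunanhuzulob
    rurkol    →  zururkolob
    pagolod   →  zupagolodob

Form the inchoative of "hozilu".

hoziluir

"hozilu" ends in -u. The stems ending in -u (nazu → nazuir, fahedu → faheduir, gamgu → gamguir) add -ir.
So hozilu → hoziluir.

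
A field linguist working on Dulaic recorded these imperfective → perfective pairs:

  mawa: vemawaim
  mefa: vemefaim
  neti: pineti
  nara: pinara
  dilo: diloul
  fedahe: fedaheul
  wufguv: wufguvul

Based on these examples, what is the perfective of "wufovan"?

wufovanul

"wufovan" begins with w-. The one such stem in the data (wufguv → wufguvul) adds -ul, so the same rule applies.
So wufovan → wufovanul.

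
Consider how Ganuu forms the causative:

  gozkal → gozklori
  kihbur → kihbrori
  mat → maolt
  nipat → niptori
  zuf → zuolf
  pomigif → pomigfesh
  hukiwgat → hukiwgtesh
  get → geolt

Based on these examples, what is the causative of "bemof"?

bemfori

get and nipat both end in -t yet inflect differently (geolt, niptori), so the final letter is not what conditions the rule; the number of vowels is.
"bemof" has 2 vowels. The stems with 2 vowels (kihbur → kihbrori, nipat → niptori, gozkal → gozklori) delete the last vowel and add -ori.
The other patterns: stems with 1 vowel insert -ol- after the first vowel; stems with 3 vowels delete the last vowel and add -esh.
So bemof → bemfori.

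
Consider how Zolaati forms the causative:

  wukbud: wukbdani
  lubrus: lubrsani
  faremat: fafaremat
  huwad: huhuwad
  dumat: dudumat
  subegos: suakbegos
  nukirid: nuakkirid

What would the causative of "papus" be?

papsani

wukbud and huwad both end in -d yet inflect differently (wukbdani, huhuwad), so the final letter is not what conditions the rule; the last vowel is.
"papus" has last vowel 'u'. The stems whose last vowel is 'u' (wukbud → wukbdani, lubrus → lubrsani) delete the last vowel and add -ani.
The other patterns: stems whose last vowel is 'a' repeat the first consonant+vowel as a prefix; stems whose last vowel is 'i' or 'o' insert -ak- after the first vowel.
So papus → papsani.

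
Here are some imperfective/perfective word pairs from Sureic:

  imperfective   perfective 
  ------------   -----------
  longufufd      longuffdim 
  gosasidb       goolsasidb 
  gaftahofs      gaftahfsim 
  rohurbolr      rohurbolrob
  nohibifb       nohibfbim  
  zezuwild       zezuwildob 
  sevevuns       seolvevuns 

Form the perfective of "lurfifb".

"lurfifb" has second-to-last letter 'f'. The stems whose second-to-last letter is 'f' (longufufd → longuffdim, gaftahofs → gaftahfsim, nohibifb → nohibfbim) delete the last vowel and add -im.
The other patterns: stems whose second-to-last letter is 'l' add -ob; stems whose second-to-last letter is 'd' or 'n' insert -ol- after the first vowel.
So lurfifb → lurffbim.

lurffbim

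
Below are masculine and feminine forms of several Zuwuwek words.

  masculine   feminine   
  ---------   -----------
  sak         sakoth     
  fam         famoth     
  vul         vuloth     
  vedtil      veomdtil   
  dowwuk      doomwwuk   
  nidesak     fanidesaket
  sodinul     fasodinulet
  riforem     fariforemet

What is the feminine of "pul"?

vul and vedtil both end in -l yet inflect differently (vuloth, veomdtil), so the final letter is not what conditions the rule; the number of vowels is.
"pul" has 1 vowel. The stems with 1 vowel (sak → sakoth, fam → famoth, vul → vuloth) add -oth.
The other patterns: stems with 2 vowels insert -om- after the first vowel; stems with 3 vowels add fa- … -et around the stem.
So pul → puloth.

puloth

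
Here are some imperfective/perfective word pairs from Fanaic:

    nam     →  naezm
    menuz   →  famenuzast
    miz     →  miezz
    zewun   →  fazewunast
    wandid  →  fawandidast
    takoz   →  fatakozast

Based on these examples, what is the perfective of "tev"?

teezv

"tev" has 1 vowel. The stems with 1 vowel (miz → miezz, nam → naezm) insert -ez- after the first vowel.
The other pattern: stems with 2 vowels add fa- … -ast around the stem.
So tev → teezv.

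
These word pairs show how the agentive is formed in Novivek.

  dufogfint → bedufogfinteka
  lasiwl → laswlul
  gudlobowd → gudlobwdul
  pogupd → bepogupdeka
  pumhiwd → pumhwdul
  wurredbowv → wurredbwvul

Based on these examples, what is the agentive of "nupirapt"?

pumhiwd and pogupd both end in -d yet inflect differently (pumhwdul, bepogupdeka), so the final letter is not what conditions the rule; the second-to-last letter is.
"nupirapt" has second-to-last letter 'p'. The one such stem in the data (pogupd → bepogupdeka) adds be- … -eka around the stem, so the same rule applies.
The other pattern: stems whose second-to-last letter is 'w' delete the last vowel and add -ul.
So nupirapt → benupirapteka.

benupirapteka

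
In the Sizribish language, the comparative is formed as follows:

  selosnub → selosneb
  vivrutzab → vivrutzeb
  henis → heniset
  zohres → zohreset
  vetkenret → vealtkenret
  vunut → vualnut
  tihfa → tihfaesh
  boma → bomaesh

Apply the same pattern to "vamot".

vaalmot

zohres and vetkenret both have last vowel 'e' yet inflect differently (zohreset, vealtkenret), so the last vowel is not what conditions the rule; the final letter is.
"vamot" ends in -t. The stems ending in -t (vetkenret → vealtkenret, vunut → vualnut) insert -al- after the first vowel.
The other patterns: stems ending in -b change the last vowel to 'e'; stems ending in -s add -et; stems ending in -a add -esh.
So vamot → vaalmot.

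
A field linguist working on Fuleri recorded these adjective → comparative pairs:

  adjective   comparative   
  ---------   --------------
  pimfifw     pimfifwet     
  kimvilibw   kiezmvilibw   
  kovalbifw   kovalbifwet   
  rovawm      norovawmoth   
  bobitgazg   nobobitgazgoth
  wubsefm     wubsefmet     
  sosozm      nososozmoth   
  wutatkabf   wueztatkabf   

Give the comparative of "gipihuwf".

wubsefm and rovawm both end in -m yet inflect differently (wubsefmet, norovawmoth), so the final letter is not what conditions the rule; the second-to-last letter is.
"gipihuwf" has second-to-last letter 'w'. The one such stem in the data (rovawm → norovawmoth) adds no- … -oth around the stem, so the same rule applies.
The other patterns: stems whose second-to-last letter is 'f' add -et; stems whose second-to-last letter is 'b' insert -ez- after the first vowel.
So gipihuwf → nogipihuwfoth.

nogipihuwfoth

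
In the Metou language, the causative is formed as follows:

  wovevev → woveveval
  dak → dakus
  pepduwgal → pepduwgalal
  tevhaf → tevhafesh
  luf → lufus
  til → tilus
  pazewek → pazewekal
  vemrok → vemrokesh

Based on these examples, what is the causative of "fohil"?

fohilesh

"fohil" has 2 vowels. The stems with 2 vowels (vemrok → vemrokesh, tevhaf → tevhafesh) add -esh.
So fohil → fohilesh.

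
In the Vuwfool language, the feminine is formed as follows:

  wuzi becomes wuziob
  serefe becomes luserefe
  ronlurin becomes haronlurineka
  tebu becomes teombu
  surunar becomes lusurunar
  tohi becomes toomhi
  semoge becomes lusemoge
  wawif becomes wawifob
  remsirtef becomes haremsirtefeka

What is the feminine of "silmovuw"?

lusilmovuw

tohi and wuzi both end in -i yet inflect differently (toomhi, wuziob), so the final letter is not what conditions the rule; the first letter is.
"silmovuw" begins with s-. The stems beginning with s- (semoge → lusemoge, serefe → luserefe, surunar → lusurunar) add the prefix lu-.
The other patterns: stems beginning with t- insert -om- after the first vowel; stems beginning with w- add -ob; stems beginning with r- add ha- … -eka around the stem.
So silmovuw → lusilmovuw.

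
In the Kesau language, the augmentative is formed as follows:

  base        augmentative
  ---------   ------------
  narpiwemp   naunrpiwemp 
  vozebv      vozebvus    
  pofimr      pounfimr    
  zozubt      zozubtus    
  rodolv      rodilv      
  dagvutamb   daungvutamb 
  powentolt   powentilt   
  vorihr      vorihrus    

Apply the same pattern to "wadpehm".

pofimr and vorihr both end in -r yet inflect differently (pounfimr, vorihrus), so the final letter is not what conditions the rule; the second-to-last letter is.
"wadpehm" has second-to-last letter 'h'. The one such stem in the data (vorihr → vorihrus) adds -us, so the same rule applies.
The other patterns: stems whose second-to-last letter is 'm' insert -un- after the first vowel; stems whose second-to-last letter is 'l' change the last vowel to 'i'.
So wadpehm → wadpehmus.

wadpehmus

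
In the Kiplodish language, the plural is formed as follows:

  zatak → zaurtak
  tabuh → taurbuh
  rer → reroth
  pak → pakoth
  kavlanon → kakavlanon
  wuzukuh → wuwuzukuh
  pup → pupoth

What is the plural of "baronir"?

babaronir

pak and zatak both end in -k yet inflect differently (pakoth, zaurtak), so the final letter is not what conditions the rule; the number of vowels is.
"baronir" has 3 vowels. The stems with 3 vowels (kavlanon → kakavlanon, wuzukuh → wuwuzukuh) repeat the first consonant+vowel as a prefix.
The other patterns: stems with 1 vowel add -oth; stems with 2 vowels insert -ur- after the first vowel.
So baronir → babaronir.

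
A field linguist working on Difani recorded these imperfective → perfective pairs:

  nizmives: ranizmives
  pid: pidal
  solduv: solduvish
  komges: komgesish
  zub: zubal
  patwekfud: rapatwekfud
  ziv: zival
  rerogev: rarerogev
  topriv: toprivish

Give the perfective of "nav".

ziv and topriv both end in -v yet inflect differently (zival, toprivish), so the final letter is not what conditions the rule; the number of vowels is.
"nav" has 1 vowel. The stems with 1 vowel (pid → pidal, zub → zubal, ziv → zival) add -al.
So nav → naval.

naval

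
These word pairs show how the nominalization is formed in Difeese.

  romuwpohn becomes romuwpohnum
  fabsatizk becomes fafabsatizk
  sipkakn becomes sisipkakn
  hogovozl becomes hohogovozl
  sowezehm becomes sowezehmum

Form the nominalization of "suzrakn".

sipkakn and romuwpohn both end in -n yet inflect differently (sisipkakn, romuwpohnum), so the final letter is not what conditions the rule; the second-to-last letter is.
"suzrakn" has second-to-last letter 'k'. The one such stem in the data (sipkakn → sisipkakn) repeats the first consonant+vowel as a prefix (as do hogovozl, fabsatizk), so the same rule applies.
The other pattern: stems whose second-to-last letter is 'h' add -um.
So suzrakn → susuzrakn.

susuzrakn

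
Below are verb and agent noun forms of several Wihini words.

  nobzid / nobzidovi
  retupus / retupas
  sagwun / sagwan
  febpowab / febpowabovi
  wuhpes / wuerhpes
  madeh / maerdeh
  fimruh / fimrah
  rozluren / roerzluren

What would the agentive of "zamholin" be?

zamholinovi

fimruh and madeh both end in -h yet inflect differently (fimrah, maerdeh), so the final letter is not what conditions the rule; the last vowel is.
"zamholin" has last vowel 'i'. The one such stem in the data (nobzid → nobzidovi) adds -ovi, so the same rule applies.
So zamholin → zamholinovi.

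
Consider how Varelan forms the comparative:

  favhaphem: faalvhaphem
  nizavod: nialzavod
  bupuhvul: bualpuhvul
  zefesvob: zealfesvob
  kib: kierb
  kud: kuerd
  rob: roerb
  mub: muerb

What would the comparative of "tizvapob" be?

zefesvob and kib both end in -b yet inflect differently (zealfesvob, kierb), so the final letter is not what conditions the rule; the number of vowels is.
"tizvapob" has 3 vowels. The stems with 3 vowels (favhaphem → faalvhaphem, nizavod → nialzavod, bupuhvul → bualpuhvul) insert -al- after the first vowel.
The other pattern: stems with 1 vowel insert -er- after the first vowel.
So tizvapob → tialzvapob.

tialzvapob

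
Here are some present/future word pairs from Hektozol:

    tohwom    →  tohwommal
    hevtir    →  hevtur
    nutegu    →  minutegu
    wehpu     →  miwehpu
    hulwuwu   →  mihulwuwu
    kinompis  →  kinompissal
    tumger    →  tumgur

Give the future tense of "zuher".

"zuher" ends in -r. The stems ending in -r (hevtir → hevtur, tumger → tumgur) change the last vowel to 'u'.
The other patterns: stems ending in -u add the prefix mi-; stems ending in -m or -s double the final consonant and add -al.
So zuher → zuhur.

zuhur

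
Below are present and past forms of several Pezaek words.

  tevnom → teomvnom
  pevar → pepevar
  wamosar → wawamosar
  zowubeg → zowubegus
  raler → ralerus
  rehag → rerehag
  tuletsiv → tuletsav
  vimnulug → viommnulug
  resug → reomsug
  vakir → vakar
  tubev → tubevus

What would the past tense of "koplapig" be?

vakir and wamosar both end in -r yet inflect differently (vakar, wawamosar), so the final letter is not what conditions the rule; the last vowel is.
"koplapig" has last vowel 'i'. The stems whose last vowel is 'i' (tuletsiv → tuletsav, vakir → vakar) change the last vowel to 'a'.
The other patterns: stems whose last vowel is 'a' repeat the first consonant+vowel as a prefix; stems whose last vowel is 'e' add -us; stems whose last vowel is 'o' or 'u' insert -om- after the first vowel.
So koplapig → koplapag.

koplapag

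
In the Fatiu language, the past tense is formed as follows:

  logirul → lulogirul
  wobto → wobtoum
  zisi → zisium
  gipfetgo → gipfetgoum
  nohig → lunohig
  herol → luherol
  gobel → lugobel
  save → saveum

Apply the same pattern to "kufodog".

"kufodog" ends in a consonant. The stems ending in a consonant (herol → luherol, nohig → lunohig, logirul → lulogirul) add the prefix lu-.
The other pattern: stems ending in a vowel add -um.
So kufodog → lukufodog.

lukufodog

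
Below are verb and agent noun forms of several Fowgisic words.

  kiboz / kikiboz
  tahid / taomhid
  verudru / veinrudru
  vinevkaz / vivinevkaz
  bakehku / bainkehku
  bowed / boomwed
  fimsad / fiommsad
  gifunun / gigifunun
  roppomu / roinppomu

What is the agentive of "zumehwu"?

verudru and gifunun both have last vowel 'u' yet inflect differently (veinrudru, gigifunun), so the last vowel is not what conditions the rule; the final letter is.
"zumehwu" ends in -u. The stems ending in -u (verudru → veinrudru, bakehku → bainkehku, roppomu → roinppomu) insert -in- after the first vowel.
So zumehwu → zuinmehwu.

zuinmehwu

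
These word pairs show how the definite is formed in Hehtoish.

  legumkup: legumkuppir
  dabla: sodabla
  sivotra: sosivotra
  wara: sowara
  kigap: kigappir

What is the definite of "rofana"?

sorofana

"rofana" ends in -a. The stems ending in -a (wara → sowara, dabla → sodabla, sivotra → sosivotra) add the prefix so-.
So rofana → sorofana.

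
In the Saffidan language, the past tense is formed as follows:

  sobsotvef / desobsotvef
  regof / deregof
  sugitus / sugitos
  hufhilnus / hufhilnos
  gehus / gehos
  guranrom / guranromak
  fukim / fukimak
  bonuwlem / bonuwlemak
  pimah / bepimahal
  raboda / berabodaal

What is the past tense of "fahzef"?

regof and guranrom both have last vowel 'o' yet inflect differently (deregof, guranromak), so the last vowel is not what conditions the rule; the final letter is.
"fahzef" ends in -f. The stems ending in -f (sobsotvef → desobsotvef, regof → deregof) add the prefix de-.
So fahzef → defahzef.

defahzef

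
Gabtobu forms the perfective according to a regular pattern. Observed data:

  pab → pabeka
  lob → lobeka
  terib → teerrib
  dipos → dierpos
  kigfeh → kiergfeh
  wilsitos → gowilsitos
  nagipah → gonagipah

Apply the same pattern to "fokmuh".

pab and terib both end in -b yet inflect differently (pabeka, teerrib), so the final letter is not what conditions the rule; the number of vowels is.
"fokmuh" has 2 vowels. The stems with 2 vowels (terib → teerrib, dipos → dierpos, kigfeh → kiergfeh) insert -er- after the first vowel.
The other patterns: stems with 1 vowel add -eka; stems with 3 vowels add the prefix go-.
So fokmuh → foerkmuh.

foerkmuh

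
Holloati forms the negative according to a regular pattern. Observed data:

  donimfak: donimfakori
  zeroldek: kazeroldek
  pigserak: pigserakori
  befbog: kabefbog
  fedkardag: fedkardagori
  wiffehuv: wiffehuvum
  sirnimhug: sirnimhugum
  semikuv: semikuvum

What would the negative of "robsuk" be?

sirnimhug and fedkardag both end in -g yet inflect differently (sirnimhugum, fedkardagori), so the final letter is not what conditions the rule; the last vowel is.
"robsuk" has last vowel 'u'. The stems whose last vowel is 'u' (wiffehuv → wiffehuvum, semikuv → semikuvum, sirnimhug → sirnimhugum) add -um.
The other patterns: stems whose last vowel is 'a' add -ori; stems whose last vowel is 'e' or 'o' add the prefix ka-.
So robsuk → robsukum.

robsukum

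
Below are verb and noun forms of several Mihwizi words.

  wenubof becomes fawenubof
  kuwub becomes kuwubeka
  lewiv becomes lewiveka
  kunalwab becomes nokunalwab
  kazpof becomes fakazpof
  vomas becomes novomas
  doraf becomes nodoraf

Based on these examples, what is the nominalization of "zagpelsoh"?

"zagpelsoh" has last vowel 'o'. The stems whose last vowel is 'o' (kazpof → fakazpof, wenubof → fawenubof) add the prefix fa-.
So zagpelsoh → fazagpelsoh.

fazagpelsoh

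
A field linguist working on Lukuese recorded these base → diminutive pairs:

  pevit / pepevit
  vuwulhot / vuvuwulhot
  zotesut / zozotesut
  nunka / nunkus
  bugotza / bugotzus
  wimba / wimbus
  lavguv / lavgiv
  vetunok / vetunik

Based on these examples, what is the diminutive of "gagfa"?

"gagfa" ends in -a. The stems ending in -a (nunka → nunkus, bugotza → bugotzus, wimba → wimbus) drop the final letter and add -us.
The other patterns: stems ending in -t repeat the first consonant+vowel as a prefix; stems ending in -k or -v change the last vowel to 'i'.
So gagfa → gagfus.

gagfus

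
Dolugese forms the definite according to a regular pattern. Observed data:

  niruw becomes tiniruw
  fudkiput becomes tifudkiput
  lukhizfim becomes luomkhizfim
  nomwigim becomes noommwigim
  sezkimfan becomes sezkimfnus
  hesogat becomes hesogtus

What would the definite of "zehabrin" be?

fudkiput and hesogat both end in -t yet inflect differently (tifudkiput, hesogtus), so the final letter is not what conditions the rule; the last vowel is.
"zehabrin" has last vowel 'i'. The stems whose last vowel is 'i' (lukhizfim → luomkhizfim, nomwigim → noommwigim) insert -om- after the first vowel.
So zehabrin → zeomhabrin.

zeomhabrin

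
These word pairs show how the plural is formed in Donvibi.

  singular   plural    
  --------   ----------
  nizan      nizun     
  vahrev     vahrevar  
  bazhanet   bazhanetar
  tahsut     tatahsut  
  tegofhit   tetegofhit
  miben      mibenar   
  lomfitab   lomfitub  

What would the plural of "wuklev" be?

miben and nizan both end in -n yet inflect differently (mibenar, nizun), so the final letter is not what conditions the rule; the last vowel is.
"wuklev" has last vowel 'e'. The stems whose last vowel is 'e' (bazhanet → bazhanetar, miben → mibenar, vahrev → vahrevar) add -ar.
So wuklev → wuklevar.

wuklevar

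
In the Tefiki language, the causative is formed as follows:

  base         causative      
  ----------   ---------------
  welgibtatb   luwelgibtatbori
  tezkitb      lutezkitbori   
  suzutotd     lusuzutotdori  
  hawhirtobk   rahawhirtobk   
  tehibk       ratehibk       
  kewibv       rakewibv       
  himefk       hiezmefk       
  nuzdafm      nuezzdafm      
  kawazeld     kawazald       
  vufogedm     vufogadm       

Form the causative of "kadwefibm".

"kadwefibm" has second-to-last letter 'b'. The stems whose second-to-last letter is 'b' (hawhirtobk → rahawhirtobk, tehibk → ratehibk, kewibv → rakewibv) add the prefix ra-.
The other patterns: stems whose second-to-last letter is 't' add lu- … -ori around the stem; stems whose second-to-last letter is 'f' insert -ez- after the first vowel; stems whose second-to-last letter is 'd' or 'l' change the last vowel to 'a'.
So kadwefibm → rakadwefibm.

rakadwefibm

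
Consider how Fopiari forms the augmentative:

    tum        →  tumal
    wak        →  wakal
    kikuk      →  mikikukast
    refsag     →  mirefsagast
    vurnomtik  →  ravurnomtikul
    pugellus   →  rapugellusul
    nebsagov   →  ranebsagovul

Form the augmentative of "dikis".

midikisast

"dikis" has 2 vowels. The stems with 2 vowels (kikuk → mikikukast, refsag → mirefsagast) add mi- … -ast around the stem.
So dikis → midikisast.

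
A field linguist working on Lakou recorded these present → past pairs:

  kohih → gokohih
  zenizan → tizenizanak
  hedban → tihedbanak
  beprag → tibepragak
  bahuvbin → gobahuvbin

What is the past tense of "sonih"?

"sonih" has last vowel 'i'. The stems whose last vowel is 'i' (kohih → gokohih, bahuvbin → gobahuvbin) add the prefix go-.
The other pattern: stems whose last vowel is 'a' add ti- … -ak around the stem.
So sonih → gosonih.

gosonih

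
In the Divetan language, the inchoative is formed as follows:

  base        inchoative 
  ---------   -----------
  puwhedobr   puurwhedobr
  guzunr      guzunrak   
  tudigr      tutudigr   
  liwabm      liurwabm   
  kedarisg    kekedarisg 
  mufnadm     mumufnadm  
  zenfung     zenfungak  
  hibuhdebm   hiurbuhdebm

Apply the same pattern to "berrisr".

"berrisr" has second-to-last letter 's'. The one such stem in the data (kedarisg → kekedarisg) repeats the first consonant+vowel as a prefix (as do tudigr, mufnadm), so the same rule applies.
The other patterns: stems whose second-to-last letter is 'n' add -ak; stems whose second-to-last letter is 'b' insert -ur- after the first vowel.
So berrisr → beberrisr.

beberrisr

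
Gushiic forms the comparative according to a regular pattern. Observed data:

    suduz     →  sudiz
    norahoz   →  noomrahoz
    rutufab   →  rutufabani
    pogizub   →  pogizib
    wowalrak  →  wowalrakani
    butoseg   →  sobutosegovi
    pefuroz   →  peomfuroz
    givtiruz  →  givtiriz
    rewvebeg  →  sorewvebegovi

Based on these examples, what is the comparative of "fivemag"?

pefuroz and givtiruz both end in -z yet inflect differently (peomfuroz, givtiriz), so the final letter is not what conditions the rule; the last vowel is.
"fivemag" has last vowel 'a'. The stems whose last vowel is 'a' (rutufab → rutufabani, wowalrak → wowalrakani) add -ani.
The other patterns: stems whose last vowel is 'o' insert -om- after the first vowel; stems whose last vowel is 'u' change the last vowel to 'i'; stems whose last vowel is 'e' add so- … -ovi around the stem.
So fivemag → fivemagani.

fivemagani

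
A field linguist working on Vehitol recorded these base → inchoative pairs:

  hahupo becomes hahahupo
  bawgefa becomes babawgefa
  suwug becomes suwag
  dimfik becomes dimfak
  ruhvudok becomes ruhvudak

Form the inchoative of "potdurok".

"potdurok" ends in a consonant. The stems ending in a consonant (suwug → suwag, dimfik → dimfak, ruhvudok → ruhvudak) change the last vowel to 'a'.
So potdurok → potdurak.

potdurak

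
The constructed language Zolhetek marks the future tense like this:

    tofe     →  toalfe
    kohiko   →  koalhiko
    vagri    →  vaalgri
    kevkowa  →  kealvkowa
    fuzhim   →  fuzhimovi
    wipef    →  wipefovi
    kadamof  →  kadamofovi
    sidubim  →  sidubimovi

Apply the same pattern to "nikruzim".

nikruzimovi

"nikruzim" ends in a consonant. The stems ending in a consonant (fuzhim → fuzhimovi, wipef → wipefovi, kadamof → kadamofovi) add -ovi.
The other pattern: stems ending in a vowel insert -al- after the first vowel.
So nikruzim → nikruzimovi.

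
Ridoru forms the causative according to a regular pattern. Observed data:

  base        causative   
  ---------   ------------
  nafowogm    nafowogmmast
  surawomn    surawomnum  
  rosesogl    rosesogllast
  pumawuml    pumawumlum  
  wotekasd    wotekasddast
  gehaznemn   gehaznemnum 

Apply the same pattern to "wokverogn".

wokverognnast

pumawuml and rosesogl both end in -l yet inflect differently (pumawumlum, rosesogllast), so the final letter is not what conditions the rule; the second-to-last letter is.
"wokverogn" has second-to-last letter 'g'. The stems whose second-to-last letter is 'g' (nafowogm → nafowogmmast, rosesogl → rosesogllast) double the final consonant and add -ast.
The other pattern: stems whose second-to-last letter is 'm' add -um.
So wokverogn → wokverognnast.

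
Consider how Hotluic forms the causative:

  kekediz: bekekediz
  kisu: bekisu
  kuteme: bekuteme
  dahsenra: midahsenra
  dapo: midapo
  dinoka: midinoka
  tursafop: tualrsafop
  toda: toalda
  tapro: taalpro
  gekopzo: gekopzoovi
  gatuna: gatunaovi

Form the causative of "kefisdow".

"kefisdow" begins with k-. The stems beginning with k- (kekediz → bekekediz, kisu → bekisu, kuteme → bekuteme) add the prefix be-.
So kefisdow → bekefisdow.

bekefisdow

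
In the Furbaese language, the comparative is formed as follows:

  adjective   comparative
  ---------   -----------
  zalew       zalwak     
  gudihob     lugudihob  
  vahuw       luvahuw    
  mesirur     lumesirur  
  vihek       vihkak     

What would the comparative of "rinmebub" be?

zalew and vahuw both end in -w yet inflect differently (zalwak, luvahuw), so the final letter is not what conditions the rule; the last vowel is.
"rinmebub" has last vowel 'u'. The stems whose last vowel is 'u' (vahuw → luvahuw, mesirur → lumesirur) add the prefix lu-.
So rinmebub → lurinmebub.

lurinmebub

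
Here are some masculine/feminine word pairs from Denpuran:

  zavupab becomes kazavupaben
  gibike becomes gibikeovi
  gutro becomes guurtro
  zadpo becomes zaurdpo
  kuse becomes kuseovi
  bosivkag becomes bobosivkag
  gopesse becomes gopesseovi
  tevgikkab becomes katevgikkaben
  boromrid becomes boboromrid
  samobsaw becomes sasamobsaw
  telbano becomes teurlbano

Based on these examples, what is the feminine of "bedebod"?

bebedebod

tevgikkab and bosivkag both have last vowel 'a' yet inflect differently (katevgikkaben, bobosivkag), so the last vowel is not what conditions the rule; the final letter is.
"bedebod" ends in -d. The one such stem in the data (boromrid → boboromrid) repeats the first consonant+vowel as a prefix (as do bosivkag, samobsaw), so the same rule applies.
So bedebod → bebedebod.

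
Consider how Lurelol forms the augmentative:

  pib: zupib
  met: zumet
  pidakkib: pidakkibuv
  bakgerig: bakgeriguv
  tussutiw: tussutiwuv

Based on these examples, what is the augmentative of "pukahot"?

"pukahot" has 3 vowels. The stems with 3 vowels (pidakkib → pidakkibuv, bakgerig → bakgeriguv, tussutiw → tussutiwuv) add -uv.
So pukahot → pukahotuv.

pukahotuv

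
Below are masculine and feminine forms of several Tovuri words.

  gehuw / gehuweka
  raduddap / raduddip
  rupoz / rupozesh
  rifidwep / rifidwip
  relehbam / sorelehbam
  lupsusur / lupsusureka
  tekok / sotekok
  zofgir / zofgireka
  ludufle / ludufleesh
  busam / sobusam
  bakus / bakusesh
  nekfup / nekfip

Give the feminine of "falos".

raduddap and relehbam both have last vowel 'a' yet inflect differently (raduddip, sorelehbam), so the last vowel is not what conditions the rule; the final letter is.
"falos" ends in -s. The one such stem in the data (bakus → bakusesh) adds -esh, so the same rule applies.
The other patterns: stems ending in -p change the last vowel to 'i'; stems ending in -k or -m add the prefix so-; stems ending in -r or -w add -eka.
So falos → falosesh.

falosesh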